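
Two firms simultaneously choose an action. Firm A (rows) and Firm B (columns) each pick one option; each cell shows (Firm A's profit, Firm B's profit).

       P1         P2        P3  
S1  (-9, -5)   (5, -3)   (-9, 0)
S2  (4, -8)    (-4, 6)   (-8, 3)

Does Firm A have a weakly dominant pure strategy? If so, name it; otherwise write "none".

S1 fails to dominate S2 at P1 (-9<4).
S2 fails to dominate S1 at P2 (-4<5).
No single strategy dominates all the others.

none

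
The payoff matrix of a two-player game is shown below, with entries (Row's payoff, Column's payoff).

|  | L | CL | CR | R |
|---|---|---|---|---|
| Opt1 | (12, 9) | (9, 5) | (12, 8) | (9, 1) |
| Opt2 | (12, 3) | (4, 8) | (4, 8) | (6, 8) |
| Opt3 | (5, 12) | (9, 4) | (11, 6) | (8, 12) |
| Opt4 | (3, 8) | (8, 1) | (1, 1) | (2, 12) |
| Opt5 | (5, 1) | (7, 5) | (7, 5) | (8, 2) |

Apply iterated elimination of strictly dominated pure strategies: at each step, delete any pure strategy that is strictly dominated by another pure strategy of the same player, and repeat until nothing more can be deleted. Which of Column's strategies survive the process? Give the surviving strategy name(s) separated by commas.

Row's strategy Opt4 is strictly dominated by Opt1 (L: 12>3, CL: 9>8, CR: 12>1, R: 9>2) and is removed.
Row Opt5 is eliminated: Opt1 beats it against every remaining column (L: 12>5, CL: 9>7, CR: 12>7, R: 9>8).
Among the remaining strategies, none is strictly dominated by another pure strategy of the same player, so the elimination stops.
Surviving strategies — Row: {Opt1, Opt2, Opt3}; Column: {L, CL, CR, R}.

L, CL, CR, R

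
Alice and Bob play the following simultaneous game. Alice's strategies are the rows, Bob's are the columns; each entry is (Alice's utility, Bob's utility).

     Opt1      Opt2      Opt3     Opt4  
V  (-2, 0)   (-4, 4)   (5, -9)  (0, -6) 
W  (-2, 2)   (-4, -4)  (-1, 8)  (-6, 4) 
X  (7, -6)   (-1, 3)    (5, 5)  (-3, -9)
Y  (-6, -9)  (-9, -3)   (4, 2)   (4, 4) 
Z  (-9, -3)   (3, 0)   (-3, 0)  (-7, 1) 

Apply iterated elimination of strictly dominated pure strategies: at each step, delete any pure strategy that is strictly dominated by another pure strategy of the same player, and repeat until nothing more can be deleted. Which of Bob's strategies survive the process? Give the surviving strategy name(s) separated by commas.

Alice's strategy W is strictly dominated by X (Opt1: 7>-2, Opt2: -1>-4, Opt3: 5>-1, Opt4: -3>-6) and is removed.
Bob's strategy Opt1 is strictly dominated by Opt2 (V: 4>0, X: 3>-6, Y: -3>-9, Z: 0>-3) and is removed.
Among the remaining strategies, none is strictly dominated by another pure strategy of the same player, so the elimination stops.
Surviving strategies — Alice: {V, X, Y, Z}; Bob: {Opt2, Opt3, Opt4}.

Opt2, Opt3, Opt4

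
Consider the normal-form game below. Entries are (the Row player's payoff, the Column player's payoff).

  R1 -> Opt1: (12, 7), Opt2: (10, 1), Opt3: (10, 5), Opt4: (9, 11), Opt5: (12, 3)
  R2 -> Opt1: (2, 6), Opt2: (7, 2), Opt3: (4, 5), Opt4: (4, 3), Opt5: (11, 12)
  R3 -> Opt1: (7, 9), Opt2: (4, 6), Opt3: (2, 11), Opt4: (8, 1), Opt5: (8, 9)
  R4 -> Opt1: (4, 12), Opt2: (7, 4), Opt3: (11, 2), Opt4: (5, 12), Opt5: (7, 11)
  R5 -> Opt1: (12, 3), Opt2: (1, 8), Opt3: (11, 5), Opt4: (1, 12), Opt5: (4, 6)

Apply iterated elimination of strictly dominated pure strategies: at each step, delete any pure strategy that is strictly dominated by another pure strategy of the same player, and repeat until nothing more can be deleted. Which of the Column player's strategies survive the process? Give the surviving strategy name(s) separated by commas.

Opt4

Row R2 is eliminated: R1 beats it against every remaining column (Opt1: 12>2, Opt2: 10>7, Opt3: 10>4, Opt4: 9>4, Opt5: 12>11).
The Row player's strategy R3 is strictly dominated by R1 (Opt1: 12>7, Opt2: 10>4, Opt3: 10>2, Opt4: 9>8, Opt5: 12>8) and is removed.
Column Opt2 is eliminated: Opt4 beats it against every remaining row (R1: 11>1, R4: 12>4, R5: 12>8).
The Column player's strategy Opt3 is strictly dominated by Opt4 (R1: 11>5, R4: 12>2, R5: 12>5) and is removed.
For the Row player, R1 strictly dominates R4 on the remaining columns (Opt1: 12>4, Opt4: 9>5, Opt5: 12>7); eliminate R4.
Column Opt1 is eliminated: Opt4 beats it against every remaining row (R1: 11>7, R5: 12>3).
Row R5 is eliminated: R1 beats it against every remaining column (Opt4: 9>1, Opt5: 12>4).
Column Opt5 is eliminated: Opt4 beats it against every remaining row (R1: 11>3).
Among the remaining strategies, none is strictly dominated by another pure strategy of the same player, so the elimination stops.
Surviving strategies — the Row player: {R1}; the Column player: {Opt4}.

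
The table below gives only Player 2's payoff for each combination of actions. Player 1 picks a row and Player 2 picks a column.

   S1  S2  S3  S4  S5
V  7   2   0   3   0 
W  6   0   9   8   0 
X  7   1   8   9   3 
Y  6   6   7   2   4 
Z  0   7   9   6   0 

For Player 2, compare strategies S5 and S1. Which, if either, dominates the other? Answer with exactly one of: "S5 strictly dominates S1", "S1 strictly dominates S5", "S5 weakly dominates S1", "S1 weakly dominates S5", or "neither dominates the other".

S1 weakly dominates S5

S5's payoffs vs S1's, by Player 1's action — V: 0<7, W: 0<6, X: 3<7, Y: 4<6, Z: 0=0.
S1 is at least as good everywhere and strictly better somewhere (tied at Z), so S1 weakly dominates S5.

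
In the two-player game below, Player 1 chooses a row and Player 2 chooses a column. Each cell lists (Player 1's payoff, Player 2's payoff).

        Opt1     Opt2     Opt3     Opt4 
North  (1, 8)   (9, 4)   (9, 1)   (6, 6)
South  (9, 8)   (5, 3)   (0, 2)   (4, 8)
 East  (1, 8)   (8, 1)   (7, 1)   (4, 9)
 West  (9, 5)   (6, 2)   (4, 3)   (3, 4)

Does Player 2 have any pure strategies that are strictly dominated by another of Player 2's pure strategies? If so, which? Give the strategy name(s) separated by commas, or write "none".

Nothing dominates Opt1: Opt2 at North (8>4); Opt3 at North (8>1); Opt4 at North (8>6).
Opt2: dominated, since Opt1 does at least as well everywhere (North: 8>4, South: 8>3, East: 8>1, West: 5>2).
Opt1 strictly dominates Opt3 — North: 8>1, South: 8>2, East: 8>1, West: 5>3.
Opt4 is not dominated — it holds its own against Opt1 at South (8=8); Opt2 at North (6>4); Opt3 at North (6>1).

Opt2, Opt3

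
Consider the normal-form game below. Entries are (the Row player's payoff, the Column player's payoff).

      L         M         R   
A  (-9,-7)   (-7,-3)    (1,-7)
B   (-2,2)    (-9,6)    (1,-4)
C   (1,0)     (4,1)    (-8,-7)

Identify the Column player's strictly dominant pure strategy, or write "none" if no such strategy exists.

M

M vs L: A: -3>-7, B: 6>2, C: 1>0.
M vs R: A: -3>-7, B: 6>-4, C: 1>-7.
M strictly beats every other strategy against every opponent action, so it is strictly dominant.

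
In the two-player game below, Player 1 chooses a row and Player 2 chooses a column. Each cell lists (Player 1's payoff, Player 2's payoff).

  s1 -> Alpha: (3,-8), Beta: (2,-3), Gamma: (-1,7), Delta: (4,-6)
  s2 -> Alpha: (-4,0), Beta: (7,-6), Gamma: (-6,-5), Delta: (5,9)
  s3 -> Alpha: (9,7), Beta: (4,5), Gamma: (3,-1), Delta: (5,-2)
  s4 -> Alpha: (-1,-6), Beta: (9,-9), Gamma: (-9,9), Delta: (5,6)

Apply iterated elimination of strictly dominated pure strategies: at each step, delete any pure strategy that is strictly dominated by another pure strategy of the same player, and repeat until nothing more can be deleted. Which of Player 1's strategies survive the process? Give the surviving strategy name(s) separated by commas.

s2, s3, s4

Row s1 is eliminated: s3 beats it against every remaining column (Alpha: 9>3, Beta: 4>2, Gamma: 3>-1, Delta: 5>4).
Column Beta is eliminated: Alpha beats it against every remaining row (s2: 0>-6, s3: 7>5, s4: -6>-9).
Among the remaining strategies, none is strictly dominated by another pure strategy of the same player, so the elimination stops.
Surviving strategies — Player 1: {s2, s3, s4}; Player 2: {Alpha, Gamma, Delta}.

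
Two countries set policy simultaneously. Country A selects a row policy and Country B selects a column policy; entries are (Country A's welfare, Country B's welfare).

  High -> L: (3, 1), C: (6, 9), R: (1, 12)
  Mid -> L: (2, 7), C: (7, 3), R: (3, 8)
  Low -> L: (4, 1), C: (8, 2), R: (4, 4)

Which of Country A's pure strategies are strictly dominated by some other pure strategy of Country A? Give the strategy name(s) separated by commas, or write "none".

Low strictly dominates High — L: 4>3, C: 8>6, R: 4>1.
Low strictly dominates Mid — L: 4>2, C: 8>7, R: 4>3.
Nothing dominates Low: High at L (4>3); Mid at L (4>2).

High, Mid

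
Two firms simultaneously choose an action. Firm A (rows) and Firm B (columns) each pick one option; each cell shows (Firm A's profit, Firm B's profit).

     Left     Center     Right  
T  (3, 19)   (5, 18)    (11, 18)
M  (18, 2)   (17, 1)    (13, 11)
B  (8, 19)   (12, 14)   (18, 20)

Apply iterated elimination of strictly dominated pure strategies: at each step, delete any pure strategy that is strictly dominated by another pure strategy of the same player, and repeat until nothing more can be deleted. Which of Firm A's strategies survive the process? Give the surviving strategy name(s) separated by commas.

For Firm A, M strictly dominates T on the remaining columns (Left: 18>3, Center: 17>5, Right: 13>11); eliminate T.
Firm B's strategy Left is strictly dominated by Right (M: 11>2, B: 20>19) and is removed.
Firm B's strategy Center is strictly dominated by Right (M: 11>1, B: 20>14) and is removed.
Firm A's strategy M is strictly dominated by B (Right: 18>13) and is removed.
Among the remaining strategies, none is strictly dominated by another pure strategy of the same player, so the elimination stops.
Surviving strategies — Firm A: {B}; Firm B: {Right}.

B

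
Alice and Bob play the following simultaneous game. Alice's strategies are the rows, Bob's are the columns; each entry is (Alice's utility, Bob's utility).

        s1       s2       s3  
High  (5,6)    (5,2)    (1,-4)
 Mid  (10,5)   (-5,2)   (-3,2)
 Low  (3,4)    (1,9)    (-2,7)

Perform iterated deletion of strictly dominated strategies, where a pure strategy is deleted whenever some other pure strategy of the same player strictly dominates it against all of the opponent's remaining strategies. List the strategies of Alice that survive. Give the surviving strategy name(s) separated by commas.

Mid

For Alice, High strictly dominates Low on the remaining columns (s1: 5>3, s2: 5>1, s3: 1>-2); eliminate Low.
For Bob, s1 strictly dominates s2 on the remaining rows (High: 6>2, Mid: 5>2); eliminate s2.
Column s3 is eliminated: s1 beats it against every remaining row (High: 6>-4, Mid: 5>2).
Row High is eliminated: Mid beats it against every remaining column (s1: 10>5).
Among the remaining strategies, none is strictly dominated by another pure strategy of the same player, so the elimination stops.
Surviving strategies — Alice: {Mid}; Bob: {s1}.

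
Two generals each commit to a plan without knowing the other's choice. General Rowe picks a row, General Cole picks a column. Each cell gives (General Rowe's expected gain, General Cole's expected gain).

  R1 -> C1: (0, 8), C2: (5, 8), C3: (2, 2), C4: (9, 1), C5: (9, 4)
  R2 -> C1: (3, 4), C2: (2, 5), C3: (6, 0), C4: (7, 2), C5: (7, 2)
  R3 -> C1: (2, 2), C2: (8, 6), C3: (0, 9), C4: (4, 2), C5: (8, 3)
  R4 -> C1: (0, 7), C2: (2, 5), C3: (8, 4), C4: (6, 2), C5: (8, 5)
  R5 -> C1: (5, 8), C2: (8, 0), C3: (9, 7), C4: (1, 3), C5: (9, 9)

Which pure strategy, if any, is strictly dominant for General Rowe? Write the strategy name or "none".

R1 fails to dominate R2 at C1 (0<3).
R2 fails to dominate R1 at C2 (2<5).
R3 fails to dominate R1 at C3 (0<2).
R4 fails to dominate R1 at C1 (0=0).
R5 fails to dominate R1 at C4 (1<9).
No single strategy dominates all the others.

none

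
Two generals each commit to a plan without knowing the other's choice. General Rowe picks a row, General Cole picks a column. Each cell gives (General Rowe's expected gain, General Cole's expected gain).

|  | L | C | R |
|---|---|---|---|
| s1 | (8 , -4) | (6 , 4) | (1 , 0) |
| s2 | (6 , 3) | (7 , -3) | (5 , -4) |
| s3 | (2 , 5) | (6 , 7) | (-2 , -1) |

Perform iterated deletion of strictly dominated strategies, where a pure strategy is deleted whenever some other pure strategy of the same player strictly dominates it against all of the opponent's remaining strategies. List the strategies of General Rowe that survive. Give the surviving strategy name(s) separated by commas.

s1, s2

For General Rowe, s2 strictly dominates s3 on the remaining columns (L: 6>2, C: 7>6, R: 5>-2); eliminate s3.
For General Cole, C strictly dominates R on the remaining rows (s1: 4>0, s2: -3>-4); eliminate R.
Among the remaining strategies, none is strictly dominated by another pure strategy of the same player, so the elimination stops.
Surviving strategies — General Rowe: {s1, s2}; General Cole: {L, C}.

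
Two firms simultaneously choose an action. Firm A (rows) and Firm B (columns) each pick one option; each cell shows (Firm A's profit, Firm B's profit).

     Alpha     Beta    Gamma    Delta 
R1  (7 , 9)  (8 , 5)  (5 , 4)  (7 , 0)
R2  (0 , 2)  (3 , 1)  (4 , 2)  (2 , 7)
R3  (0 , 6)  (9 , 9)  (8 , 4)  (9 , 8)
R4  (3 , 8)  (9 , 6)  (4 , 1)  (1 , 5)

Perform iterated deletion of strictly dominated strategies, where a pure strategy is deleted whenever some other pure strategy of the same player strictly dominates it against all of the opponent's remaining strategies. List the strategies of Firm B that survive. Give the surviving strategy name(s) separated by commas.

Alpha, Beta

Row R2 is eliminated: R1 beats it against every remaining column (Alpha: 7>0, Beta: 8>3, Gamma: 5>4, Delta: 7>2).
Column Gamma is eliminated: Alpha beats it against every remaining row (R1: 9>4, R3: 6>4, R4: 8>1).
Column Delta is eliminated: Beta beats it against every remaining row (R1: 5>0, R3: 9>8, R4: 6>5).
Among the remaining strategies, none is strictly dominated by another pure strategy of the same player, so the elimination stops.
Surviving strategies — Firm A: {R1, R3, R4}; Firm B: {Alpha, Beta}.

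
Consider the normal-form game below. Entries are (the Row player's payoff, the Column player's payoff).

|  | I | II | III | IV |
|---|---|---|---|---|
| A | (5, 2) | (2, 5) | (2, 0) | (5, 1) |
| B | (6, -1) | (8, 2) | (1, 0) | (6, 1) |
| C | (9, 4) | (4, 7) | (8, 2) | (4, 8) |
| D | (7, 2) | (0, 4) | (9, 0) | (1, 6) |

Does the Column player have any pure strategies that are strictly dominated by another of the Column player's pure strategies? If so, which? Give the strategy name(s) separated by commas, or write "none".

I: dominated, since II does at least as well everywhere (A: 5>2, B: 2>-1, C: 7>4, D: 4>2).
II: no other strategy beats it everywhere (I at A (5>2); III at A (5>0); IV at A (5>1)).
III: dominated, since II does at least as well everywhere (A: 5>0, B: 2>0, C: 7>2, D: 4>0).
IV is not dominated — it holds its own against I at B (1>-1); II at C (8>7); III at A (1>0).

I, III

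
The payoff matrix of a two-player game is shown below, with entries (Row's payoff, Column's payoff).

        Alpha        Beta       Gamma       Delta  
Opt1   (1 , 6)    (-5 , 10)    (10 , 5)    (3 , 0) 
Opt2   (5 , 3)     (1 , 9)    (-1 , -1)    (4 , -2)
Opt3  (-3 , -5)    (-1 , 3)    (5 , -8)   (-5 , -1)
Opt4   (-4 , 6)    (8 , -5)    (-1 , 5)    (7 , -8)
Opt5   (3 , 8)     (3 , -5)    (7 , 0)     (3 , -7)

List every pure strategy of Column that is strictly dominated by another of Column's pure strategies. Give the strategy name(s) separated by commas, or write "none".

Alpha is not dominated — it holds its own against Beta at Opt4 (6>-5); Gamma at Opt1 (6>5); Delta at Opt1 (6>0).
Beta is not dominated — it holds its own against Alpha at Opt1 (10>6); Gamma at Opt1 (10>5); Delta at Opt1 (10>0).
Gamma is strictly dominated by Alpha (Opt1: 6>5, Opt2: 3>-1, Opt3: -5>-8, Opt4: 6>5, Opt5: 8>0).
Delta: dominated, since Beta does at least as well everywhere (Opt1: 10>0, Opt2: 9>-2, Opt3: 3>-1, Opt4: -5>-8, Opt5: -5>-7).

Gamma, Delta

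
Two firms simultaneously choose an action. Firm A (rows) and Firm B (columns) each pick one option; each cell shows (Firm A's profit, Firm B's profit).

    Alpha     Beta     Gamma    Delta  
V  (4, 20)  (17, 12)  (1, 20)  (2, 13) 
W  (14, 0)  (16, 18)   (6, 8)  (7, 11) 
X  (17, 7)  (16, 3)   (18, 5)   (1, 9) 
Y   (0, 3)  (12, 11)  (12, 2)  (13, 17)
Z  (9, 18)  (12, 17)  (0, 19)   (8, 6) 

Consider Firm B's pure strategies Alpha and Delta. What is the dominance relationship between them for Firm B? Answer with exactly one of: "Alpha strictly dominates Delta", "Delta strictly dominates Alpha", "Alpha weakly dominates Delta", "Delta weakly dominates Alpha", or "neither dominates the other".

Alpha's payoffs vs Delta's, by Firm A's action — V: 20>13, W: 0<11, X: 7<9, Y: 3<17, Z: 18>6.
Alpha does better at V, Z but worse at W, X, Y; neither strategy dominates the other.

neither dominates the other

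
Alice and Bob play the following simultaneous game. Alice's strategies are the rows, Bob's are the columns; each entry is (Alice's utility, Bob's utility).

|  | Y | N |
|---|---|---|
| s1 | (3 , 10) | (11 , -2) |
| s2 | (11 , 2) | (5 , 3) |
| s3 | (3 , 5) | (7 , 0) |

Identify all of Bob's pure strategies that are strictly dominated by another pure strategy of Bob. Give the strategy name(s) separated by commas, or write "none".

none

Nothing dominates Y: N at s1 (10>-2).
Nothing dominates N: Y at s2 (3>2).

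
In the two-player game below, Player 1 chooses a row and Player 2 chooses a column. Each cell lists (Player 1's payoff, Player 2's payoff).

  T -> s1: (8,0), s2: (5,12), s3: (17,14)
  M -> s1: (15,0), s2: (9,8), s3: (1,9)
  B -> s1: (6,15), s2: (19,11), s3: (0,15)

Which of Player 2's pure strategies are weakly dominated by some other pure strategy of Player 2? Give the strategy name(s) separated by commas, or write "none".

s3 weakly dominates s1 — T: 14>0, M: 9>0, B: 15=15.
s2 is weakly dominated by s3 (T: 14>12, M: 9>8, B: 15>11).
s3 is not dominated — it holds its own against s1 at T (14>0); s2 at T (14>12).

s1, s2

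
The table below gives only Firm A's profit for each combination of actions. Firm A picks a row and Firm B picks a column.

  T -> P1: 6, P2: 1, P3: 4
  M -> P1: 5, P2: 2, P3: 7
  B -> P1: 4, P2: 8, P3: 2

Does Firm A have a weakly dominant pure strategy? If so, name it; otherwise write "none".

none

T fails to dominate M at P2 (1<2).
M fails to dominate T at P1 (5<6).
B fails to dominate T at P1 (4<6).
No single strategy dominates all the others.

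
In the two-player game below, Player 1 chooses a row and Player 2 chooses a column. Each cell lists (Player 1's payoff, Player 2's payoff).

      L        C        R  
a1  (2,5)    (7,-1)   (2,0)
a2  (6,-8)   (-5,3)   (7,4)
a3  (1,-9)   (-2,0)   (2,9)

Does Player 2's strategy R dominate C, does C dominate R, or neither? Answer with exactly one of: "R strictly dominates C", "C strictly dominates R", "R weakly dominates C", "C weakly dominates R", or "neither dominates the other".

R strictly dominates C

Compare R to C across each choice by Player 1: a1: 0>-1, a2: 4>3, a3: 9>0.
R gives a strictly higher payoff against each choice by Player 1, so R strictly dominates C.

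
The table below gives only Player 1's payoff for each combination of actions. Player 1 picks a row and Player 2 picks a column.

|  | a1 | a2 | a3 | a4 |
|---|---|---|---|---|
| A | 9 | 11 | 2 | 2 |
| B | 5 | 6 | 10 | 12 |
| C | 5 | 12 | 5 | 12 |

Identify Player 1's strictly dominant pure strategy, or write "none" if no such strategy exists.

none

A fails to dominate B at a3 (2<10).
B fails to dominate A at a1 (5<9).
C fails to dominate A at a1 (5<9).
No single strategy dominates all the others.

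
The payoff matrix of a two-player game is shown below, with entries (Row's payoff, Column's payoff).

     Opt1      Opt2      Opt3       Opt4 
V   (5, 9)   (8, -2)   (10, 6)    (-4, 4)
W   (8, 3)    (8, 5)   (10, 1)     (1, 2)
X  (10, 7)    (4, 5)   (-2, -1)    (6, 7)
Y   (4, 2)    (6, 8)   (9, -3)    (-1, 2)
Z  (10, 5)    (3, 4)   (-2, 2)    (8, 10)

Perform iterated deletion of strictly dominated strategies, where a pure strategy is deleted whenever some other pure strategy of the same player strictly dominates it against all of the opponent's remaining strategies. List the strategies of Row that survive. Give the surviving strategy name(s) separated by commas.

Row Y is eliminated: W beats it against every remaining column (Opt1: 8>4, Opt2: 8>6, Opt3: 10>9, Opt4: 1>-1).
For Column, Opt1 strictly dominates Opt3 on the remaining rows (V: 9>6, W: 3>1, X: 7>-1, Z: 5>2); eliminate Opt3.
Among the remaining strategies, none is strictly dominated by another pure strategy of the same player, so the elimination stops.
Surviving strategies — Row: {V, W, X, Z}; Column: {Opt1, Opt2, Opt4}.

V, W, X, Z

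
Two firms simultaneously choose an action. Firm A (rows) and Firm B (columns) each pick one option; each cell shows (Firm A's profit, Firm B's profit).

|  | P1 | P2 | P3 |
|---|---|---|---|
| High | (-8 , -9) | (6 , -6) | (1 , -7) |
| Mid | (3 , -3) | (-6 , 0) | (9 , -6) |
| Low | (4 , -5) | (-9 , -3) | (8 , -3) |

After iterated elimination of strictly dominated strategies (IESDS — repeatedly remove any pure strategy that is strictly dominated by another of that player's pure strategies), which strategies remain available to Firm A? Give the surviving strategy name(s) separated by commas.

For Firm B, P2 strictly dominates P1 on the remaining rows (High: -6>-9, Mid: 0>-3, Low: -3>-5); eliminate P1.
Firm A's strategy Low is strictly dominated by Mid (P2: -6>-9, P3: 9>8) and is removed.
For Firm B, P2 strictly dominates P3 on the remaining rows (High: -6>-7, Mid: 0>-6); eliminate P3.
For Firm A, High strictly dominates Mid on the remaining columns (P2: 6>-6); eliminate Mid.
Among the remaining strategies, none is strictly dominated by another pure strategy of the same player, so the elimination stops.
Surviving strategies — Firm A: {High}; Firm B: {P2}.

High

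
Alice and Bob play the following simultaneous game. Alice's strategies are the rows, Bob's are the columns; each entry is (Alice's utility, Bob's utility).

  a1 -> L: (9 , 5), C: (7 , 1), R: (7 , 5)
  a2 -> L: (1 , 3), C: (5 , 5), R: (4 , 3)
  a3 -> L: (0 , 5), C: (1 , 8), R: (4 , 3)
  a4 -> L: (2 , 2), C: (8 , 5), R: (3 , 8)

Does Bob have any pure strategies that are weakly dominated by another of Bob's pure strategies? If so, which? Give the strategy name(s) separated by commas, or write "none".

none

L is not dominated — it holds its own against C at a1 (5>1); R at a3 (5>3).
C: no other strategy beats it everywhere (L at a2 (5>3); R at a2 (5>3)).
Nothing dominates R: L at a4 (8>2); C at a1 (5>1).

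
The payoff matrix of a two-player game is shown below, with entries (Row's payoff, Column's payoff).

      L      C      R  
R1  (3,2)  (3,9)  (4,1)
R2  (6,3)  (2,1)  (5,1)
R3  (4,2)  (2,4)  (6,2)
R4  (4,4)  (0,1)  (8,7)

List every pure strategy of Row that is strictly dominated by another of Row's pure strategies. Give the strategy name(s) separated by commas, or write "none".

none

Nothing dominates R1: R2 at C (3>2); R3 at C (3>2); R4 at C (3>0).
R2: no other strategy beats it everywhere (R1 at L (6>3); R3 at L (6>4); R4 at L (6>4)).
Nothing dominates R3: R1 at L (4>3); R2 at C (2=2); R4 at L (4=4).
R4: no other strategy beats it everywhere (R1 at L (4>3); R2 at R (8>5); R3 at L (4=4)).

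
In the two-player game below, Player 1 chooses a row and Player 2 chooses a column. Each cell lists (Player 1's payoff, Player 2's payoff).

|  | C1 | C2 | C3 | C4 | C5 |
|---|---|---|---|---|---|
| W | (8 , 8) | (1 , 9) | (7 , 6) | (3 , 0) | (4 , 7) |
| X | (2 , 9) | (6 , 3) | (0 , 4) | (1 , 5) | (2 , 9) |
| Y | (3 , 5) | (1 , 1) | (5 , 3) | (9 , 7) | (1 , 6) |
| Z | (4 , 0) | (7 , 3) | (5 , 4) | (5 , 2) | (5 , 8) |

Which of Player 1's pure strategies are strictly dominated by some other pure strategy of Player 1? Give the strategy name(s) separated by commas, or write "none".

W: no other strategy beats it everywhere (X at C1 (8>2); Y at C1 (8>3); Z at C1 (8>4)).
X: dominated, since Z does at least as well everywhere (C1: 4>2, C2: 7>6, C3: 5>0, C4: 5>1, C5: 5>2).
Y is not dominated — it holds its own against W at C2 (1=1); X at C1 (3>2); Z at C3 (5=5).
Nothing dominates Z: W at C2 (7>1); X at C1 (4>2); Y at C1 (4>3).

X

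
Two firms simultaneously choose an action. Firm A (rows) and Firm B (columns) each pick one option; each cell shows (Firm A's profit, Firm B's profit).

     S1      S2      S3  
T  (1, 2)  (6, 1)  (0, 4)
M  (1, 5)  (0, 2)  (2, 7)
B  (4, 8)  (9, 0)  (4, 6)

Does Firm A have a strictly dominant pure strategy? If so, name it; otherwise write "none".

B

B vs T: S1: 4>1, S2: 9>6, S3: 4>0.
B vs M: S1: 4>1, S2: 9>0, S3: 4>2.
B strictly beats every other strategy against every opponent action, so it is strictly dominant.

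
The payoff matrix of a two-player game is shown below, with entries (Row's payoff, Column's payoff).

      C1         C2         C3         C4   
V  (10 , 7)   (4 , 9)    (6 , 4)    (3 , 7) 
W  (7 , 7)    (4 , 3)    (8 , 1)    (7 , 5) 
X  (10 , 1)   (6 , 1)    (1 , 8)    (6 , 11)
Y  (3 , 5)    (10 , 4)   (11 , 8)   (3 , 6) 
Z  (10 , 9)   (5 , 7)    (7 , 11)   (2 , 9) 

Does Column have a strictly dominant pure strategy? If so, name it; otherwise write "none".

none

C1 fails to dominate C2 at V (7<9).
C2 fails to dominate C1 at W (3<7).
C3 fails to dominate C1 at V (4<7).
C4 fails to dominate C1 at V (7=7).
No single strategy dominates all the others.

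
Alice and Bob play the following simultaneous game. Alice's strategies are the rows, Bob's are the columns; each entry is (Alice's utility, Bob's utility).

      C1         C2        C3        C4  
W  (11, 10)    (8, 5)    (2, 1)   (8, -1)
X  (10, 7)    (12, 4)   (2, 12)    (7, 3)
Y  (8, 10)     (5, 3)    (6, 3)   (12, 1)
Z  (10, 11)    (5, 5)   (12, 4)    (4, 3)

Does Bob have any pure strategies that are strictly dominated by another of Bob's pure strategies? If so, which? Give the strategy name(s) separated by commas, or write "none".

C2, C4

C1: no other strategy beats it everywhere (C2 at W (10>5); C3 at W (10>1); C4 at W (10>-1)).
C2: dominated, since C1 does at least as well everywhere (W: 10>5, X: 7>4, Y: 10>3, Z: 11>5).
C3: no other strategy beats it everywhere (C1 at X (12>7); C2 at X (12>4); C4 at W (1>-1)).
C4 is strictly dominated by C1 (W: 10>-1, X: 7>3, Y: 10>1, Z: 11>3).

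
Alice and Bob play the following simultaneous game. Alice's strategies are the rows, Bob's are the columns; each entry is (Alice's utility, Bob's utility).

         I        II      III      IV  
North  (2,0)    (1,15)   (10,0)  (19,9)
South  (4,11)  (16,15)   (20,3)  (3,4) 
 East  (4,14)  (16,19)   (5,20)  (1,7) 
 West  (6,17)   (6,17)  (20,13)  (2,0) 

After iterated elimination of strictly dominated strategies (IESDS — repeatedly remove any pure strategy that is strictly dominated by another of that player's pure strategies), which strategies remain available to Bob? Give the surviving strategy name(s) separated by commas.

I, II, III

Column IV is eliminated: II beats it against every remaining row (North: 15>9, South: 15>4, East: 19>7, West: 17>0).
For Alice, South strictly dominates North on the remaining columns (I: 4>2, II: 16>1, III: 20>10); eliminate North.
Among the remaining strategies, none is strictly dominated by another pure strategy of the same player, so the elimination stops.
Surviving strategies — Alice: {South, East, West}; Bob: {I, II, III}.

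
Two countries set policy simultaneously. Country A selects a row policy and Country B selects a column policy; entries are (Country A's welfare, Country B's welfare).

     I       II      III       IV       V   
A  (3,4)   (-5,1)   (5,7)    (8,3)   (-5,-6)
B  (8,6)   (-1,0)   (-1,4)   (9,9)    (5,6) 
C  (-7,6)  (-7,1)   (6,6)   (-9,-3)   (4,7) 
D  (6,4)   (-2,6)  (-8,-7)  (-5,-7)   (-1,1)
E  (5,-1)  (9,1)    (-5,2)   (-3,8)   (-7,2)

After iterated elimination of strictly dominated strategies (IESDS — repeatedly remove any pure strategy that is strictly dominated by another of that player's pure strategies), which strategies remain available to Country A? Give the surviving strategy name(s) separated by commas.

For Country A, B strictly dominates D on the remaining columns (I: 8>6, II: -1>-2, III: -1>-8, IV: 9>-5, V: 5>-1); eliminate D.
Column II is eliminated: III beats it against every remaining row (A: 7>1, B: 4>0, C: 6>1, E: 2>1).
Row E is eliminated: B beats it against every remaining column (I: 8>5, III: -1>-5, IV: 9>-3, V: 5>-7).
Among the remaining strategies, none is strictly dominated by another pure strategy of the same player, so the elimination stops.
Surviving strategies — Country A: {A, B, C}; Country B: {I, III, IV, V}.

A, B, C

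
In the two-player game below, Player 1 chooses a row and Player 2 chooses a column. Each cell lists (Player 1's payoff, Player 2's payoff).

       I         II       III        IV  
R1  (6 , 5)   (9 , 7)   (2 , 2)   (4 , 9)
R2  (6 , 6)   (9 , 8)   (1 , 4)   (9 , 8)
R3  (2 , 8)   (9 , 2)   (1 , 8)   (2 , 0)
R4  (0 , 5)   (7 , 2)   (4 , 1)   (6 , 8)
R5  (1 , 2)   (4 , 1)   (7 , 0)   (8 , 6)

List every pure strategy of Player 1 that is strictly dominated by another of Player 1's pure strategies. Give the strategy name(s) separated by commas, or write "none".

none

Nothing dominates R1: R2 at I (6=6); R3 at I (6>2); R4 at I (6>0); R5 at I (6>1).
R2 is not dominated — it holds its own against R1 at I (6=6); R3 at I (6>2); R4 at I (6>0); R5 at I (6>1).
R3 is not dominated — it holds its own against R1 at II (9=9); R2 at II (9=9); R4 at I (2>0); R5 at I (2>1).
Nothing dominates R4: R1 at III (4>2); R2 at III (4>1); R3 at III (4>1); R5 at II (7>4).
Nothing dominates R5: R1 at III (7>2); R2 at III (7>1); R3 at III (7>1); R4 at I (1>0).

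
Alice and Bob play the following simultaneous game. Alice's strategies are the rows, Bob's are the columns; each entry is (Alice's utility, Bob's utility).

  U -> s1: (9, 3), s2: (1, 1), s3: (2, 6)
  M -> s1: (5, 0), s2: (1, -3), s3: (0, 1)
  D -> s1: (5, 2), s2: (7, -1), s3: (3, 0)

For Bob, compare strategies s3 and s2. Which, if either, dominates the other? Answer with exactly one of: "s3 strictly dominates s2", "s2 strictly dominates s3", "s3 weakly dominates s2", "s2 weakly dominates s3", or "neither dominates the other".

Compare s3 to s2 across each choice by Alice: U: 6>1, M: 1>-3, D: 0>-1.
Every comparison favours s3, so s3 strictly dominates s2.

s3 strictly dominates s2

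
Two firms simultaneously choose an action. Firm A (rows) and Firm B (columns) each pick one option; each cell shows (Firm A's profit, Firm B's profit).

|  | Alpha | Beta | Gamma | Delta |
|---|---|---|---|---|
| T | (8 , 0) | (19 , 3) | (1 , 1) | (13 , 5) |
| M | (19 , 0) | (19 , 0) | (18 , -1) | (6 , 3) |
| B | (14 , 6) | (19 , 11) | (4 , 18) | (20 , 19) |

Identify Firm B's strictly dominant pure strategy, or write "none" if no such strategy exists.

Delta vs Alpha: T: 5>0, M: 3>0, B: 19>6.
Delta vs Beta: T: 5>3, M: 3>0, B: 19>11.
Delta vs Gamma: T: 5>1, M: 3>-1, B: 19>18.
Delta strictly beats every other strategy against every opponent action, so it is strictly dominant.

Delta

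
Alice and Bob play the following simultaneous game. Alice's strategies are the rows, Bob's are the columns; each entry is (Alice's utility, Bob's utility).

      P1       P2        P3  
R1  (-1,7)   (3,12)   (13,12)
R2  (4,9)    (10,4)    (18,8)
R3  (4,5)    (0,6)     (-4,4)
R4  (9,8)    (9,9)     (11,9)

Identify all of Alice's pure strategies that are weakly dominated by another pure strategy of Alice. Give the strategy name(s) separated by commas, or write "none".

R1: dominated, since R2 does at least as well everywhere (P1: 4>-1, P2: 10>3, P3: 18>13).
R2: no other strategy beats it everywhere (R1 at P1 (4>-1); R3 at P2 (10>0); R4 at P2 (10>9)).
R2 weakly dominates R3 — P1: 4=4, P2: 10>0, P3: 18>-4.
R4 is not dominated — it holds its own against R1 at P1 (9>-1); R2 at P1 (9>4); R3 at P1 (9>4).

R1, R3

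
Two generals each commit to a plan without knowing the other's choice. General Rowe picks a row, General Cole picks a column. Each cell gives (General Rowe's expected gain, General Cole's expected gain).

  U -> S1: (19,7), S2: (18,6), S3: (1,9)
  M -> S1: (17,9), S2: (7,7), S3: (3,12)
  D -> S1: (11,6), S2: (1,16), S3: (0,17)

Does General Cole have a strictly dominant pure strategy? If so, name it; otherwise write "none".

S3

S3 vs S1: U: 9>7, M: 12>9, D: 17>6.
S3 vs S2: U: 9>6, M: 12>7, D: 17>16.
S3 strictly beats every other strategy against every opponent action, so it is strictly dominant.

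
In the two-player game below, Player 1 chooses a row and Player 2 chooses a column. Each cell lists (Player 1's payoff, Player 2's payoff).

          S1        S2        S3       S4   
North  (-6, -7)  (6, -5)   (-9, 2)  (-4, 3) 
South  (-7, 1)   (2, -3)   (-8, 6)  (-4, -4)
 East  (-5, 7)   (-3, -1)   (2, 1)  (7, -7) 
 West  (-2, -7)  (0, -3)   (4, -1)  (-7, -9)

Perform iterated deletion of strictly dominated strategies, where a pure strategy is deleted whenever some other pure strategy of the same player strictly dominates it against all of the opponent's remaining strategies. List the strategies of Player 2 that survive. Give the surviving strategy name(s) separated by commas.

S3

Column S2 is eliminated: S3 beats it against every remaining row (North: 2>-5, South: 6>-3, East: 1>-1, West: -1>-3).
Player 1's strategy North is strictly dominated by East (S1: -5>-6, S3: 2>-9, S4: 7>-4) and is removed.
For Player 1, East strictly dominates South on the remaining columns (S1: -5>-7, S3: 2>-8, S4: 7>-4); eliminate South.
Player 2's strategy S4 is strictly dominated by S1 (East: 7>-7, West: -7>-9) and is removed.
For Player 1, West strictly dominates East on the remaining columns (S1: -2>-5, S3: 4>2); eliminate East.
For Player 2, S3 strictly dominates S1 on the remaining rows (West: -1>-7); eliminate S1.
Among the remaining strategies, none is strictly dominated by another pure strategy of the same player, so the elimination stops.
Surviving strategies — Player 1: {West}; Player 2: {S3}.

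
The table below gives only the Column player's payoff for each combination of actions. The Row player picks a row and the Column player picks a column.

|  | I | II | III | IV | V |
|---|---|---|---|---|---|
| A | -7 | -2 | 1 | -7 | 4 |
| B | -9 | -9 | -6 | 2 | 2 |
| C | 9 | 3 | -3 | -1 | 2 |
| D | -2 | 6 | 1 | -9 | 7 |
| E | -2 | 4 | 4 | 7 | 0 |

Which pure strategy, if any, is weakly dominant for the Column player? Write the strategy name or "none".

none

I fails to dominate II at A (-7<-2).
II fails to dominate I at C (3<9).
III fails to dominate I at C (-3<9).
IV fails to dominate I at C (-1<9).
V fails to dominate I at C (2<9).
No single strategy dominates all the others.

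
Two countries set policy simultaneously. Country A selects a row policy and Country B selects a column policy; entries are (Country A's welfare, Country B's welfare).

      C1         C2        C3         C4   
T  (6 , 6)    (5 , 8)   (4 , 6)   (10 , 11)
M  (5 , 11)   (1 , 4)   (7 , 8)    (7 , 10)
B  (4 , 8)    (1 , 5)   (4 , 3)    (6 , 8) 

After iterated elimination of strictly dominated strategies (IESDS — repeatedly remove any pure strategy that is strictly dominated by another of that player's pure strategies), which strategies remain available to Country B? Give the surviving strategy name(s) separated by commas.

C4

Country B's strategy C2 is strictly dominated by C4 (T: 11>8, M: 10>4, B: 8>5) and is removed.
For Country A, M strictly dominates B on the remaining columns (C1: 5>4, C3: 7>4, C4: 7>6); eliminate B.
Country B's strategy C3 is strictly dominated by C4 (T: 11>6, M: 10>8) and is removed.
For Country A, T strictly dominates M on the remaining columns (C1: 6>5, C4: 10>7); eliminate M.
Country B's strategy C1 is strictly dominated by C4 (T: 11>6) and is removed.
Among the remaining strategies, none is strictly dominated by another pure strategy of the same player, so the elimination stops.
Surviving strategies — Country A: {T}; Country B: {C4}.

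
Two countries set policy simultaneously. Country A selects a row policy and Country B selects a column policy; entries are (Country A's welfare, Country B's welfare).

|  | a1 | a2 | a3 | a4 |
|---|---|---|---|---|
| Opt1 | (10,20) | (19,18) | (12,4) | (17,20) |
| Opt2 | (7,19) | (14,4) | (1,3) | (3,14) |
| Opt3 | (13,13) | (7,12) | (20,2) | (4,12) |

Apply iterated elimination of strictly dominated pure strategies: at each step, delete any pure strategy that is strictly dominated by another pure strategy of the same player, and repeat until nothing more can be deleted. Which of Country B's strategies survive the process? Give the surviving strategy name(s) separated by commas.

a1, a4

For Country A, Opt1 strictly dominates Opt2 on the remaining columns (a1: 10>7, a2: 19>14, a3: 12>1, a4: 17>3); eliminate Opt2.
Country B's strategy a2 is strictly dominated by a1 (Opt1: 20>18, Opt3: 13>12) and is removed.
For Country B, a1 strictly dominates a3 on the remaining rows (Opt1: 20>4, Opt3: 13>2); eliminate a3.
Among the remaining strategies, none is strictly dominated by another pure strategy of the same player, so the elimination stops.
Surviving strategies — Country A: {Opt1, Opt3}; Country B: {a1, a4}.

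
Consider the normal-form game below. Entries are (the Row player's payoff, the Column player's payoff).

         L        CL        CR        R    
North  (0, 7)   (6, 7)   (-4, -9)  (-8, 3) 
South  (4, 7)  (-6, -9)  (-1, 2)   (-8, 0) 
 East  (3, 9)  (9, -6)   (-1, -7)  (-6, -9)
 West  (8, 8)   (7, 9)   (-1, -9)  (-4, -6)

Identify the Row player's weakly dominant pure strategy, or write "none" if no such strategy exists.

none

North fails to dominate South at L (0<4).
South fails to dominate North at CL (-6<6).
East fails to dominate South at L (3<4).
West fails to dominate East at CL (7<9).
No single strategy dominates all the others.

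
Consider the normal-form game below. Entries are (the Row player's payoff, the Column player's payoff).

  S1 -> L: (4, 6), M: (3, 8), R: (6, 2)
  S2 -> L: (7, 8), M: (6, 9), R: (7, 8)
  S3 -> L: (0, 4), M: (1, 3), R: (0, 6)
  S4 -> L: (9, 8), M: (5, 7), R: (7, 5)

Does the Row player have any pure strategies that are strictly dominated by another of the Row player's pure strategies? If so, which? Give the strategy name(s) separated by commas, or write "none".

S1, S3

S1: dominated, since S2 does at least as well everywhere (L: 7>4, M: 6>3, R: 7>6).
S2 is not dominated — it holds its own against S1 at L (7>4); S3 at L (7>0); S4 at M (6>5).
S3: dominated, since S1 does at least as well everywhere (L: 4>0, M: 3>1, R: 6>0).
Nothing dominates S4: S1 at L (9>4); S2 at L (9>7); S3 at L (9>0).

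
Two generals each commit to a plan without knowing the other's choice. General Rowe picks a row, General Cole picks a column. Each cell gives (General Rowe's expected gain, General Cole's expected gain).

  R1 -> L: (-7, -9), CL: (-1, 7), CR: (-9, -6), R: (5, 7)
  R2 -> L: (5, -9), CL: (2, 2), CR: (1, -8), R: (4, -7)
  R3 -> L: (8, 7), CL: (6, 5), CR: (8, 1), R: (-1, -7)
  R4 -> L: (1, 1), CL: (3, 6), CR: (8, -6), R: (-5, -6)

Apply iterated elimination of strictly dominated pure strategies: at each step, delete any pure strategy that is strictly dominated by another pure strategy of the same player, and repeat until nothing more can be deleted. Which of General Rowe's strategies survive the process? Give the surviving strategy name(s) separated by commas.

For General Cole, CL strictly dominates CR on the remaining rows (R1: 7>-6, R2: 2>-8, R3: 5>1, R4: 6>-6); eliminate CR.
For General Rowe, R3 strictly dominates R4 on the remaining columns (L: 8>1, CL: 6>3, R: -1>-5); eliminate R4.
Among the remaining strategies, none is strictly dominated by another pure strategy of the same player, so the elimination stops.
Surviving strategies — General Rowe: {R1, R2, R3}; General Cole: {L, CL, R}.

R1, R2, R3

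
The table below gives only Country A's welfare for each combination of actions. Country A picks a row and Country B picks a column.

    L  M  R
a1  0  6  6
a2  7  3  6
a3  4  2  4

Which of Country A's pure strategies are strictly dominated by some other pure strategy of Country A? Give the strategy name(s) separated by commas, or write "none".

Nothing dominates a1: a2 at M (6>3); a3 at M (6>2).
Nothing dominates a2: a1 at L (7>0); a3 at L (7>4).
a3 is strictly dominated by a2 (L: 7>4, M: 3>2, R: 6>4).

a3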